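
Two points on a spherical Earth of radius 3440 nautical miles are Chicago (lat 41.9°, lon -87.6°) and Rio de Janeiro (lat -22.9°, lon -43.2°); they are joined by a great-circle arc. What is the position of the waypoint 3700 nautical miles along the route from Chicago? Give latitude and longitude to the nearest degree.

Write both endpoints as unit vectors p₁, p₂ with components (cos φ cos λ, cos φ sin λ, sin φ).
The central angle between the endpoints is δ = arccos(p₁·p₂) ≈ 1.339 rad (76.7°). The total great-circle distance is δ·R ≈ 1.339 × 3440 ≈ 4605 nmi, so the target fraction is f = 3700/4605 ≈ 0.803.
Interpolate at f ≈ 0.803 with slerp weights a = sin((1−f)δ)/sin δ ≈ 0.267, b = sin(fδ)/sin δ ≈ 0.904.
p = a·p₁ + b·p₂ ≈ (0.615, -0.769, -0.173); φ = arcsin(p_z) ≈ -9.98°, λ = atan2(p_y, p_x) ≈ -51.32°.

≈ lat -10°, lon -51°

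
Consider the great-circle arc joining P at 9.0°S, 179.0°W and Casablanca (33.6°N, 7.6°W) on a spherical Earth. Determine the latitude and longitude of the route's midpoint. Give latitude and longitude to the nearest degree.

The haversine formula gives a central angle δ ≈ 2.691 rad (154.2°) between the endpoints.
Interpolate at f = 1/2 with slerp weights a = sin((1−f)δ)/sin δ ≈ 2.236, b = sin(fδ)/sin δ ≈ 2.236.
p = a·p₁ + b·p₂ ≈ (-0.362, -0.285, 0.888); φ = arcsin(p_z) ≈ 62.57°, λ = atan2(p_y, p_x) ≈ -141.81°.

≈ 63°N, 142°W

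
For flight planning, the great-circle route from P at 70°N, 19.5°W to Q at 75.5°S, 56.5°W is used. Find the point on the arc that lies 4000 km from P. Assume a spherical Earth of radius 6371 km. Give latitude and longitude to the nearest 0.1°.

≈ 34.6°N, 31.0°W

Write both endpoints as unit vectors p₁, p₂ with components (cos φ cos λ, cos φ sin λ, sin φ).
The central angle between the endpoints is δ = arccos(p₁·p₂) ≈ 2.571 rad (147.3°). The total great-circle distance is δ·R ≈ 2.571 × 6371 ≈ 16377 km, so the target fraction is f = 4000/16377 ≈ 0.244.
Interpolate at f ≈ 0.244 with slerp weights a = sin((1−f)δ)/sin δ ≈ 1.724, b = sin(fδ)/sin δ ≈ 1.087.
p = a·p₁ + b·p₂ ≈ (0.706, -0.424, 0.568); φ = arcsin(p_z) ≈ 34.58°, λ = atan2(p_y, p_x) ≈ -30.97°.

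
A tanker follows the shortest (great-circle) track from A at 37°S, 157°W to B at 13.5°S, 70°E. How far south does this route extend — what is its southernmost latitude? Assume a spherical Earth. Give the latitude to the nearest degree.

≈ 52°S

The great circle lies in the plane with unit normal n̂ = (p₁ × p₂)/|p₁ × p₂|.
Here n̂_z ≈ -0.617; the vertex latitude is φ_max = arccos|n̂_z| ≈ 51.9°.
Check via Clairaut: cos φ_max = |cos φ₁| · sin C = cos(37.0°)·sin(129.5°) ≈ 0.617, again giving ≈ 51.9°.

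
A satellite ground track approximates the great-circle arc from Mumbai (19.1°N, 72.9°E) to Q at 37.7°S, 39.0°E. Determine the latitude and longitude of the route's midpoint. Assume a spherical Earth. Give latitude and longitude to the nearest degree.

≈ 10°S, 57°E

The haversine formula gives a central angle δ ≈ 1.137 rad (65.1°) between the endpoints.
Interpolate at f = 1/2 with slerp weights a = sin((1−f)δ)/sin δ ≈ 0.593, b = sin(fδ)/sin δ ≈ 0.593.
p = a·p₁ + b·p₂ ≈ (0.530, 0.831, -0.169); φ = arcsin(p_z) ≈ -9.71°, λ = atan2(p_y, p_x) ≈ 57.50°.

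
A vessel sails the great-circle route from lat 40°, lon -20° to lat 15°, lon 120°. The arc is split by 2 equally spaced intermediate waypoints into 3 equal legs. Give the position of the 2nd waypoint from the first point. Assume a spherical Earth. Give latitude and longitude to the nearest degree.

Convert each endpoint to a unit vector on the sphere (x = cos φ cos λ, y = cos φ sin λ, z = sin φ).
The central angle between the endpoints is δ = arccos(p₁·p₂) ≈ 1.983 rad (113.6°).
Interpolate at f = 2/3 with slerp weights a = sin((1−f)δ)/sin δ ≈ 0.670, b = sin(fδ)/sin δ ≈ 1.058.
p = a·p₁ + b·p₂ ≈ (-0.029, 0.709, 0.704); φ = arcsin(p_z) ≈ 44.78°, λ = atan2(p_y, p_x) ≈ 92.31°.

≈ lat 45°, lon 92°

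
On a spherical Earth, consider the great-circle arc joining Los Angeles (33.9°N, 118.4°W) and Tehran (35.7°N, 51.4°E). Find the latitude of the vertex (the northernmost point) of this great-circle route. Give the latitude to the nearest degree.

≈ 83°N

The great circle lies in the plane with unit normal n̂ = (p₁ × p₂)/|p₁ × p₂|.
Here n̂_z ≈ +0.127; the vertex latitude is φ_max = arccos|n̂_z| ≈ 82.7°.
Check via Clairaut: cos φ_max = |cos φ₁| · sin C = cos(33.9°)·sin(8.8°) ≈ 0.127, again giving ≈ 82.7°.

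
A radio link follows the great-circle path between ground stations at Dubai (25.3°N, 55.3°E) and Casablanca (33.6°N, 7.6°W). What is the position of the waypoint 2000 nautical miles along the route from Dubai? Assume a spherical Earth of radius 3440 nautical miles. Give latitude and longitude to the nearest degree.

≈ 34°N, 18°E

Convert each endpoint to a unit vector on the sphere (x = cos φ cos λ, y = cos φ sin λ, z = sin φ).
The central angle between the endpoints is δ = arccos(p₁·p₂) ≈ 0.953 rad (54.6°). The total great-circle distance is δ·R ≈ 0.953 × 3440 ≈ 3277 nmi, so the target fraction is f = 2000/3277 ≈ 0.610.
Interpolate at f ≈ 0.610 with slerp weights a = sin((1−f)δ)/sin δ ≈ 0.445, b = sin(fδ)/sin δ ≈ 0.674.
p = a·p₁ + b·p₂ ≈ (0.785, 0.257, 0.563); φ = arcsin(p_z) ≈ 34.28°, λ = atan2(p_y, p_x) ≈ 18.09°.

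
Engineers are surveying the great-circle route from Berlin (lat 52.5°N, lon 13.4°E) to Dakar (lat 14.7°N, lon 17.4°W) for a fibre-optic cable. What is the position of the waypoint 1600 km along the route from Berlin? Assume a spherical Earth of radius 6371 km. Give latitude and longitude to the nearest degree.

The haversine formula gives a central angle δ ≈ 0.785 rad (45.0°) between the endpoints. The total great-circle distance is δ·R ≈ 0.785 × 6371 ≈ 5004 km, so the target fraction is f = 1600/5004 ≈ 0.320.
Interpolate at f ≈ 0.320 with slerp weights a = sin((1−f)δ)/sin δ ≈ 0.720, b = sin(fδ)/sin δ ≈ 0.351.
p = a·p₁ + b·p₂ ≈ (0.751, -0.000, 0.660); φ = arcsin(p_z) ≈ 41.34°, λ = atan2(p_y, p_x) ≈ -0.00°.

≈ lat 41°N, lon 0°E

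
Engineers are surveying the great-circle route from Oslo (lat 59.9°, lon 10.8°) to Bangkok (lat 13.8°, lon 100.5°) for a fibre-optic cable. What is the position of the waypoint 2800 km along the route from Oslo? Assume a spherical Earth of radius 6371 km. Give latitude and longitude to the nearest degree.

Write both endpoints as unit vectors p₁, p₂ with components (cos φ cos λ, cos φ sin λ, sin φ).
The central angle between the endpoints is δ = arccos(p₁·p₂) ≈ 1.360 rad (77.9°). The total great-circle distance is δ·R ≈ 1.360 × 6371 ≈ 8667 km, so the target fraction is f = 2800/8667 ≈ 0.323.
Interpolate at f ≈ 0.323 with slerp weights a = sin((1−f)δ)/sin δ ≈ 0.814, b = sin(fδ)/sin δ ≈ 0.435.
p = a·p₁ + b·p₂ ≈ (0.324, 0.492, 0.808); φ = arcsin(p_z) ≈ 53.91°, λ = atan2(p_y, p_x) ≈ 56.63°.

≈ lat 54°, lon 57°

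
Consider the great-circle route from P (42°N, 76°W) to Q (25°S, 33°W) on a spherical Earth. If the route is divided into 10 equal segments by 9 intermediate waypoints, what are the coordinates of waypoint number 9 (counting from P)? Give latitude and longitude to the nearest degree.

≈ (18°S, 37°W)

Write both endpoints as unit vectors p₁, p₂ with components (cos φ cos λ, cos φ sin λ, sin φ).
The central angle between the endpoints is δ = arccos(p₁·p₂) ≈ 1.359 rad (77.9°).
Interpolate at f = 9/10 with slerp weights a = sin((1−f)δ)/sin δ ≈ 0.139, b = sin(fδ)/sin δ ≈ 0.962.
p = a·p₁ + b·p₂ ≈ (0.756, -0.575, -0.314); φ = arcsin(p_z) ≈ -18.28°, λ = atan2(p_y, p_x) ≈ -37.24°.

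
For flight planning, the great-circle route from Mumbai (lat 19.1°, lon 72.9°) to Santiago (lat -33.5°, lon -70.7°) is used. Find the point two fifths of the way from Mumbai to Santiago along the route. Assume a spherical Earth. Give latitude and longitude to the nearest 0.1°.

≈ lat -14.0°, lon 24.8°

Convert each endpoint to a unit vector on the sphere (x = cos φ cos λ, y = cos φ sin λ, z = sin φ).
The central angle between the endpoints is δ = arccos(p₁·p₂) ≈ 2.523 rad (144.6°).
Interpolate at f = 2/5 with slerp weights a = sin((1−f)δ)/sin δ ≈ 1.722, b = sin(fδ)/sin δ ≈ 1.460.
p = a·p₁ + b·p₂ ≈ (0.881, 0.406, -0.242); φ = arcsin(p_z) ≈ -14.03°, λ = atan2(p_y, p_x) ≈ 24.76°.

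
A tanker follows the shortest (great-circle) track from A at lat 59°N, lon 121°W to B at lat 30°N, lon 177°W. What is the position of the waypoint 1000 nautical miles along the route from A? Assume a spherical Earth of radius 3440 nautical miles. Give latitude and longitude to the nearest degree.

≈ lat 52°N, lon 148°W

Write both endpoints as unit vectors p₁, p₂ with components (cos φ cos λ, cos φ sin λ, sin φ).
The central angle between the endpoints is δ = arccos(p₁·p₂) ≈ 0.826 rad (47.3°). The total great-circle distance is δ·R ≈ 0.826 × 3440 ≈ 2841 nmi, so the target fraction is f = 1000/2841 ≈ 0.352.
Interpolate at f ≈ 0.352 with slerp weights a = sin((1−f)δ)/sin δ ≈ 0.694, b = sin(fδ)/sin δ ≈ 0.390.
p = a·p₁ + b·p₂ ≈ (-0.521, -0.324, 0.790); φ = arcsin(p_z) ≈ 52.14°, λ = atan2(p_y, p_x) ≈ -148.14°.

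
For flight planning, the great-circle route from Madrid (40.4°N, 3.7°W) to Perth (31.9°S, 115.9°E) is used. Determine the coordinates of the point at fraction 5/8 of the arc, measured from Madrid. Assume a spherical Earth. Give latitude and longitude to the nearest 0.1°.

Convert each endpoint to a unit vector on the sphere (x = cos φ cos λ, y = cos φ sin λ, z = sin φ).
The central angle between the endpoints is δ = arccos(p₁·p₂) ≈ 2.294 rad (131.4°).
Interpolate at f = 5/8 with slerp weights a = sin((1−f)δ)/sin δ ≈ 1.011, b = sin(fδ)/sin δ ≈ 1.321.
p = a·p₁ + b·p₂ ≈ (0.278, 0.960, -0.043); φ = arcsin(p_z) ≈ -2.46°, λ = atan2(p_y, p_x) ≈ 73.82°.

≈ 2.5°S, 73.8°E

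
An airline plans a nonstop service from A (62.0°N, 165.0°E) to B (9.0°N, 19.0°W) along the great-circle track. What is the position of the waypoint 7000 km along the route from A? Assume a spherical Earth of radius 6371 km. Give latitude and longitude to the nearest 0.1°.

Write both endpoints as unit vectors p₁, p₂ with components (cos φ cos λ, cos φ sin λ, sin φ).
The central angle between the endpoints is δ = arccos(p₁·p₂) ≈ 1.901 rad (108.9°). The total great-circle distance is δ·R ≈ 1.901 × 6371 ≈ 12113 km, so the target fraction is f = 7000/12113 ≈ 0.578.
Interpolate at f ≈ 0.578 with slerp weights a = sin((1−f)δ)/sin δ ≈ 0.760, b = sin(fδ)/sin δ ≈ 0.942.
p = a·p₁ + b·p₂ ≈ (0.535, -0.210, 0.819); φ = arcsin(p_z) ≈ 54.94°, λ = atan2(p_y, p_x) ≈ -21.48°.

≈ (54.9°N, 21.5°W)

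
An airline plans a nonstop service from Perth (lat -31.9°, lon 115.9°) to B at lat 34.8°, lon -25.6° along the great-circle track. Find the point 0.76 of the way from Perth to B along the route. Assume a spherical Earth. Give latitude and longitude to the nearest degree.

Write both endpoints as unit vectors p₁, p₂ with components (cos φ cos λ, cos φ sin λ, sin φ).
The central angle between the endpoints is δ = arccos(p₁·p₂) ≈ 2.581 rad (147.9°).
Interpolate at f = 0.76 with slerp weights a = sin((1−f)δ)/sin δ ≈ 1.093, b = sin(fδ)/sin δ ≈ 1.740.
p = a·p₁ + b·p₂ ≈ (0.883, 0.217, 0.416); φ = arcsin(p_z) ≈ 24.55°, λ = atan2(p_y, p_x) ≈ 13.82°.

≈ lat 25°, lon 14°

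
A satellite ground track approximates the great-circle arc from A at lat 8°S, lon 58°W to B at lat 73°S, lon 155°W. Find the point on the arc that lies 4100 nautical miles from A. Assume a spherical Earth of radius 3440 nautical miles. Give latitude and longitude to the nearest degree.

≈ lat 69°S, lon 106°W

Convert each endpoint to a unit vector on the sphere (x = cos φ cos λ, y = cos φ sin λ, z = sin φ).
The central angle between the endpoints is δ = arccos(p₁·p₂) ≈ 1.473 rad (84.4°). The total great-circle distance is δ·R ≈ 1.473 × 3440 ≈ 5067 nmi, so the target fraction is f = 4100/5067 ≈ 0.809.
Interpolate at f ≈ 0.809 with slerp weights a = sin((1−f)δ)/sin δ ≈ 0.279, b = sin(fδ)/sin δ ≈ 0.934.
p = a·p₁ + b·p₂ ≈ (-0.101, -0.349, -0.932); φ = arcsin(p_z) ≈ -68.67°, λ = atan2(p_y, p_x) ≈ -106.15°.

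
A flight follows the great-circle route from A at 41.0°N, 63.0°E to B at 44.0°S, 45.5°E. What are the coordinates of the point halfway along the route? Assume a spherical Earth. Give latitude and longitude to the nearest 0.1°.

≈ 1.5°S, 54.5°E

Write both endpoints as unit vectors p₁, p₂ with components (cos φ cos λ, cos φ sin λ, sin φ).
The central angle between the endpoints is δ = arccos(p₁·p₂) ≈ 1.509 rad (86.4°).
Interpolate at f = 1/2 with slerp weights a = sin((1−f)δ)/sin δ ≈ 0.686, b = sin(fδ)/sin δ ≈ 0.686.
p = a·p₁ + b·p₂ ≈ (0.581, 0.813, -0.026); φ = arcsin(p_z) ≈ -1.52°, λ = atan2(p_y, p_x) ≈ 54.46°.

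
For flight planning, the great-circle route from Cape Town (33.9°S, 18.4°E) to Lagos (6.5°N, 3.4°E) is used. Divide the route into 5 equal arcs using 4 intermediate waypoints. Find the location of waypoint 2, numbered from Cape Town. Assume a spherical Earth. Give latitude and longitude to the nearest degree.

Convert each endpoint to a unit vector on the sphere (x = cos φ cos λ, y = cos φ sin λ, z = sin φ).
The central angle between the endpoints is δ = arccos(p₁·p₂) ≈ 0.747 rad (42.8°).
Interpolate at f = 2/5 with slerp weights a = sin((1−f)δ)/sin δ ≈ 0.638, b = sin(fδ)/sin δ ≈ 0.433.
p = a·p₁ + b·p₂ ≈ (0.932, 0.193, -0.307); φ = arcsin(p_z) ≈ -17.86°, λ = atan2(p_y, p_x) ≈ 11.68°.

≈ 18°S, 12°E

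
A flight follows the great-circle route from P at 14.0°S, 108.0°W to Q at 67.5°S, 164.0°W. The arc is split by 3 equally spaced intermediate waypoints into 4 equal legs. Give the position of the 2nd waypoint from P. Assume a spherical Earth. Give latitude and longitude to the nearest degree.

Write both endpoints as unit vectors p₁, p₂ with components (cos φ cos λ, cos φ sin λ, sin φ).
The central angle between the endpoints is δ = arccos(p₁·p₂) ≈ 1.125 rad (64.5°).
Interpolate at f = 2/4 with slerp weights a = sin((1−f)δ)/sin δ ≈ 0.591, b = sin(fδ)/sin δ ≈ 0.591.
p = a·p₁ + b·p₂ ≈ (-0.395, -0.608, -0.689); φ = arcsin(p_z) ≈ -43.56°, λ = atan2(p_y, p_x) ≈ -123.00°.

≈ 44°S, 123°W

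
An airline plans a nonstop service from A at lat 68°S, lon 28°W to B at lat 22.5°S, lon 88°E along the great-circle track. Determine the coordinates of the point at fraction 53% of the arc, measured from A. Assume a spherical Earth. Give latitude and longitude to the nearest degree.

≈ lat 56°S, lon 67°E

From cos δ = sin φ₁ sin φ₂ + cos φ₁ cos φ₂ cos Δλ, the central angle is δ ≈ 1.366 rad (78.3°).
Interpolate at f = 0.53 with slerp weights a = sin((1−f)δ)/sin δ ≈ 0.612, b = sin(fδ)/sin δ ≈ 0.677.
p = a·p₁ + b·p₂ ≈ (0.224, 0.517, -0.826); φ = arcsin(p_z) ≈ -55.69°, λ = atan2(p_y, p_x) ≈ 66.57°.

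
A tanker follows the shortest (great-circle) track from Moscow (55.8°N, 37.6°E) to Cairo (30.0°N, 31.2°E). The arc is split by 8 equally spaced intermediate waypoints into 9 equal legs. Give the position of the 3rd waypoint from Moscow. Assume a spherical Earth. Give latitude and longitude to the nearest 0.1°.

The haversine formula gives a central angle δ ≈ 0.457 rad (26.2°) between the endpoints.
Interpolate at f = 3/9 with slerp weights a = sin((1−f)δ)/sin δ ≈ 0.680, b = sin(fδ)/sin δ ≈ 0.344.
p = a·p₁ + b·p₂ ≈ (0.558, 0.387, 0.734); φ = arcsin(p_z) ≈ 47.24°, λ = atan2(p_y, p_x) ≈ 34.80°.

≈ 47.2°N, 34.8°E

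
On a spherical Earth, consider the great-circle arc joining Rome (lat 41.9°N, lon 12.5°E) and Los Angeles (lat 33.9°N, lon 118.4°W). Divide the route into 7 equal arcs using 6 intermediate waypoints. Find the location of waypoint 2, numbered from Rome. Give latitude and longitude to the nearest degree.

≈ lat 59°N, lon 20°W

Write both endpoints as unit vectors p₁, p₂ with components (cos φ cos λ, cos φ sin λ, sin φ).
The central angle between the endpoints is δ = arccos(p₁·p₂) ≈ 1.603 rad (91.8°).
Interpolate at f = 2/7 with slerp weights a = sin((1−f)δ)/sin δ ≈ 0.911, b = sin(fδ)/sin δ ≈ 0.442.
p = a·p₁ + b·p₂ ≈ (0.487, -0.176, 0.855); φ = arcsin(p_z) ≈ 58.78°, λ = atan2(p_y, p_x) ≈ -19.87°.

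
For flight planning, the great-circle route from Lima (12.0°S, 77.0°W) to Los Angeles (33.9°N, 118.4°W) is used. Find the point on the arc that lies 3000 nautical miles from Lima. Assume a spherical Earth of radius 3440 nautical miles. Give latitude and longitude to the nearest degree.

Convert each endpoint to a unit vector on the sphere (x = cos φ cos λ, y = cos φ sin λ, z = sin φ).
The central angle between the endpoints is δ = arccos(p₁·p₂) ≈ 1.055 rad (60.5°). The total great-circle distance is δ·R ≈ 1.055 × 3440 ≈ 3630 nmi, so the target fraction is f = 3000/3630 ≈ 0.826.
Interpolate at f ≈ 0.826 with slerp weights a = sin((1−f)δ)/sin δ ≈ 0.209, b = sin(fδ)/sin δ ≈ 0.880.
p = a·p₁ + b·p₂ ≈ (-0.301, -0.842, 0.447); φ = arcsin(p_z) ≈ 26.57°, λ = atan2(p_y, p_x) ≈ -109.69°.

≈ 27°N, 110°W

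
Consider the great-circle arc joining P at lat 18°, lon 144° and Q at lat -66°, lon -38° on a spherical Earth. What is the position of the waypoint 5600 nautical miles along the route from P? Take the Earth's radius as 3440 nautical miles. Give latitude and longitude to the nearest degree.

Write both endpoints as unit vectors p₁, p₂ with components (cos φ cos λ, cos φ sin λ, sin φ).
The central angle between the endpoints is δ = arccos(p₁·p₂) ≈ 2.304 rad (132.0°). The total great-circle distance is δ·R ≈ 2.304 × 3440 ≈ 7924 nmi, so the target fraction is f = 5600/7924 ≈ 0.707.
Interpolate at f ≈ 0.707 with slerp weights a = sin((1−f)δ)/sin δ ≈ 0.841, b = sin(fδ)/sin δ ≈ 1.343.
p = a·p₁ + b·p₂ ≈ (-0.217, 0.134, -0.967); φ = arcsin(p_z) ≈ -75.23°, λ = atan2(p_y, p_x) ≈ 148.29°.

≈ lat -75°, lon 148°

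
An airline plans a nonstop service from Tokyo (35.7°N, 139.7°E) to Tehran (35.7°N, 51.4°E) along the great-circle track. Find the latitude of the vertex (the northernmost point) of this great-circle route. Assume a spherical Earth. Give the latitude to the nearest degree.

≈ 45°N

The great circle lies in the plane with unit normal n̂ = (p₁ × p₂)/|p₁ × p₂|.
Here n̂_z ≈ -0.707; the vertex latitude is φ_max = arccos|n̂_z| ≈ 45.0°.
Check via Clairaut: cos φ_max = |cos φ₁| · sin C = cos(35.7°)·sin(60.5°) ≈ 0.707, again giving ≈ 45.0°.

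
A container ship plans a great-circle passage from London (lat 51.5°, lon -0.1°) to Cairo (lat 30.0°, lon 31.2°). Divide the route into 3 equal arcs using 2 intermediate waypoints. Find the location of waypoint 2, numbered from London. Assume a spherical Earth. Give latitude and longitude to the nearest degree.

Convert each endpoint to a unit vector on the sphere (x = cos φ cos λ, y = cos φ sin λ, z = sin φ).
The central angle between the endpoints is δ = arccos(p₁·p₂) ≈ 0.551 rad (31.6°).
Interpolate at f = 2/3 with slerp weights a = sin((1−f)δ)/sin δ ≈ 0.349, b = sin(fδ)/sin δ ≈ 0.686.
p = a·p₁ + b·p₂ ≈ (0.725, 0.307, 0.616); φ = arcsin(p_z) ≈ 38.02°, λ = atan2(p_y, p_x) ≈ 22.97°.

≈ lat 38°, lon 23°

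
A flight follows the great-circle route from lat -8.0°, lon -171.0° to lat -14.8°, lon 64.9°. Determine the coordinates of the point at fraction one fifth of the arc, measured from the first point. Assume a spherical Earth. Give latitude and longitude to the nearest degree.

≈ lat -16°, lon 166°

Write both endpoints as unit vectors p₁, p₂ with components (cos φ cos λ, cos φ sin λ, sin φ).
The central angle between the endpoints is δ = arccos(p₁·p₂) ≈ 2.096 rad (120.1°).
Interpolate at f = 1/5 with slerp weights a = sin((1−f)δ)/sin δ ≈ 1.149, b = sin(fδ)/sin δ ≈ 0.470.
p = a·p₁ + b·p₂ ≈ (-0.931, 0.234, -0.280); φ = arcsin(p_z) ≈ -16.26°, λ = atan2(p_y, p_x) ≈ 165.91°.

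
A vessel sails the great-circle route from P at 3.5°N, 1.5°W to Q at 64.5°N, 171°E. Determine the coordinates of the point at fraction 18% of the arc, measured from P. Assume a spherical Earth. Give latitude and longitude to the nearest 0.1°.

Convert each endpoint to a unit vector on the sphere (x = cos φ cos λ, y = cos φ sin λ, z = sin φ).
The central angle between the endpoints is δ = arccos(p₁·p₂) ≈ 1.951 rad (111.8°).
Interpolate at f = 0.18 with slerp weights a = sin((1−f)δ)/sin δ ≈ 1.076, b = sin(fδ)/sin δ ≈ 0.370.
p = a·p₁ + b·p₂ ≈ (0.916, -0.003, 0.400); φ = arcsin(p_z) ≈ 23.58°, λ = atan2(p_y, p_x) ≈ -0.20°.

≈ 23.6°N, 0.2°W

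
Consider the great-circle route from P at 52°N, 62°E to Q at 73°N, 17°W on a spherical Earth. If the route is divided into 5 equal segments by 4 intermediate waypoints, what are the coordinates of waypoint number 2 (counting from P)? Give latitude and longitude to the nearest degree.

≈ 65°N, 45°E

From cos δ = sin φ₁ sin φ₂ + cos φ₁ cos φ₂ cos Δλ, the central angle is δ ≈ 0.663 rad (38.0°).
Interpolate at f = 2/5 with slerp weights a = sin((1−f)δ)/sin δ ≈ 0.629, b = sin(fδ)/sin δ ≈ 0.426.
p = a·p₁ + b·p₂ ≈ (0.301, 0.306, 0.903); φ = arcsin(p_z) ≈ 64.59°, λ = atan2(p_y, p_x) ≈ 45.45°.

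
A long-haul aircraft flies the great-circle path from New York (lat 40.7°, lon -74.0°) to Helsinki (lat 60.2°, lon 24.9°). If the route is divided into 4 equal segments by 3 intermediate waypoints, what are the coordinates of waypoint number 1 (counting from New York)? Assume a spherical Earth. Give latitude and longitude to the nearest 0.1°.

Write both endpoints as unit vectors p₁, p₂ with components (cos φ cos λ, cos φ sin λ, sin φ).
The central angle between the endpoints is δ = arccos(p₁·p₂) ≈ 1.038 rad (59.5°).
Interpolate at f = 1/4 with slerp weights a = sin((1−f)δ)/sin δ ≈ 0.815, b = sin(fδ)/sin δ ≈ 0.298.
p = a·p₁ + b·p₂ ≈ (0.305, -0.532, 0.790); φ = arcsin(p_z) ≈ 52.20°, λ = atan2(p_y, p_x) ≈ -60.19°.

≈ lat 52.2°, lon -60.2°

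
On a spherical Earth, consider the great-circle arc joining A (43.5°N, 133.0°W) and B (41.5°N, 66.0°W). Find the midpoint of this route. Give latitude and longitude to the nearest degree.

Convert each endpoint to a unit vector on the sphere (x = cos φ cos λ, y = cos φ sin λ, z = sin φ).
The central angle between the endpoints is δ = arccos(p₁·p₂) ≈ 0.839 rad (48.1°).
Interpolate at f = 1/2 with slerp weights a = sin((1−f)δ)/sin δ ≈ 0.547, b = sin(fδ)/sin δ ≈ 0.547.
p = a·p₁ + b·p₂ ≈ (-0.104, -0.665, 0.740); φ = arcsin(p_z) ≈ 47.70°, λ = atan2(p_y, p_x) ≈ -98.89°.

≈ (48°N, 99°W)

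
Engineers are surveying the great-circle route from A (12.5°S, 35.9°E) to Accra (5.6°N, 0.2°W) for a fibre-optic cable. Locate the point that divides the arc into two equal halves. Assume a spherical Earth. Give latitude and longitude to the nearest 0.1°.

≈ (3.6°S, 17.7°E)

Convert each endpoint to a unit vector on the sphere (x = cos φ cos λ, y = cos φ sin λ, z = sin φ).
The central angle between the endpoints is δ = arccos(p₁·p₂) ≈ 0.701 rad (40.2°).
Interpolate at f = 1/2 with slerp weights a = sin((1−f)δ)/sin δ ≈ 0.532, b = sin(fδ)/sin δ ≈ 0.532.
p = a·p₁ + b·p₂ ≈ (0.951, 0.303, -0.063); φ = arcsin(p_z) ≈ -3.63°, λ = atan2(p_y, p_x) ≈ 17.67°.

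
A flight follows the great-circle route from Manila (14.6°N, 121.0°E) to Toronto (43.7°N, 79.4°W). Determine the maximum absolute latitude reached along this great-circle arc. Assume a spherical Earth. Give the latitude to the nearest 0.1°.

The great circle lies in the plane with unit normal n̂ = (p₁ × p₂)/|p₁ × p₂|.
Here n̂_z ≈ +0.278; the vertex latitude is φ_max = arccos|n̂_z| ≈ 73.8°.
Check via Clairaut: cos φ_max = |cos φ₁| · sin C = cos(14.6°)·sin(16.7°) ≈ 0.278, again giving ≈ 73.8°.

≈ 73.8°N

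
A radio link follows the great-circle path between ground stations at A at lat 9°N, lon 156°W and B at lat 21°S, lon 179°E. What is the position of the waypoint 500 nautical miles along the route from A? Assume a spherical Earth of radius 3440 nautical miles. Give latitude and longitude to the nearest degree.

≈ lat 3°N, lon 161°W

Convert each endpoint to a unit vector on the sphere (x = cos φ cos λ, y = cos φ sin λ, z = sin φ).
The central angle between the endpoints is δ = arccos(p₁·p₂) ≈ 0.677 rad (38.8°). The total great-circle distance is δ·R ≈ 0.677 × 3440 ≈ 2328 nmi, so the target fraction is f = 500/2328 ≈ 0.215.
Interpolate at f ≈ 0.215 with slerp weights a = sin((1−f)δ)/sin δ ≈ 0.809, b = sin(fδ)/sin δ ≈ 0.231.
p = a·p₁ + b·p₂ ≈ (-0.946, -0.321, 0.044); φ = arcsin(p_z) ≈ 2.50°, λ = atan2(p_y, p_x) ≈ -161.24°.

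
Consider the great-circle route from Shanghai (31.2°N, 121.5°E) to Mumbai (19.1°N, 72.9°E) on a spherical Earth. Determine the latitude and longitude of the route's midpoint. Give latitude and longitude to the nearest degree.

The haversine formula gives a central angle δ ≈ 0.790 rad (45.2°) between the endpoints.
Interpolate at f = 1/2 with slerp weights a = sin((1−f)δ)/sin δ ≈ 0.542, b = sin(fδ)/sin δ ≈ 0.542.
p = a·p₁ + b·p₂ ≈ (-0.092, 0.884, 0.458); φ = arcsin(p_z) ≈ 27.25°, λ = atan2(p_y, p_x) ≈ 95.91°.

≈ 27°N, 96°E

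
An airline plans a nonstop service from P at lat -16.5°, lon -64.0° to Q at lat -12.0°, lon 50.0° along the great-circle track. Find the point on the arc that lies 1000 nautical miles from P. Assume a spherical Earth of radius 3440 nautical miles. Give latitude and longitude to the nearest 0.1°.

≈ lat -21.3°, lon -47.1°

Convert each endpoint to a unit vector on the sphere (x = cos φ cos λ, y = cos φ sin λ, z = sin φ).
The central angle between the endpoints is δ = arccos(p₁·p₂) ≈ 1.899 rad (108.8°). The total great-circle distance is δ·R ≈ 1.899 × 3440 ≈ 6533 nmi, so the target fraction is f = 1000/6533 ≈ 0.153.
Interpolate at f ≈ 0.153 with slerp weights a = sin((1−f)δ)/sin δ ≈ 1.056, b = sin(fδ)/sin δ ≈ 0.303.
p = a·p₁ + b·p₂ ≈ (0.634, -0.683, -0.363); φ = arcsin(p_z) ≈ -21.27°, λ = atan2(p_y, p_x) ≈ -47.12°.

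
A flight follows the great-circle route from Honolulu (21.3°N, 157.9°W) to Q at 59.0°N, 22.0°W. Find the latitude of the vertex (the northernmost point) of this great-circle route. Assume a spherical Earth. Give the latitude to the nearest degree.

The great circle lies in the plane with unit normal n̂ = (p₁ × p₂)/|p₁ × p₂|.
Here n̂_z ≈ +0.334; the vertex latitude is φ_max = arccos|n̂_z| ≈ 70.5°.
Check via Clairaut: cos φ_max = |cos φ₁| · sin C = cos(21.3°)·sin(21.0°) ≈ 0.334, again giving ≈ 70.5°.

≈ 70°N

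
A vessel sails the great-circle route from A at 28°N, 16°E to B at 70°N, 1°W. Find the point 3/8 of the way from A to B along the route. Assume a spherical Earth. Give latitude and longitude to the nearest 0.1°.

Convert each endpoint to a unit vector on the sphere (x = cos φ cos λ, y = cos φ sin λ, z = sin φ).
The central angle between the endpoints is δ = arccos(p₁·p₂) ≈ 0.753 rad (43.1°).
Interpolate at f = 3/8 with slerp weights a = sin((1−f)δ)/sin δ ≈ 0.663, b = sin(fδ)/sin δ ≈ 0.407.
p = a·p₁ + b·p₂ ≈ (0.702, 0.159, 0.694); φ = arcsin(p_z) ≈ 43.96°, λ = atan2(p_y, p_x) ≈ 12.76°.

≈ 44.0°N, 12.8°E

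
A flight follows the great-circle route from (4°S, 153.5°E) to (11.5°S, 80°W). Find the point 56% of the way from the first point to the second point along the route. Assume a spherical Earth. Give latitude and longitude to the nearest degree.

Convert each endpoint to a unit vector on the sphere (x = cos φ cos λ, y = cos φ sin λ, z = sin φ).
The central angle between the endpoints is δ = arccos(p₁·p₂) ≈ 2.174 rad (124.6°).
Interpolate at f = 0.56 with slerp weights a = sin((1−f)δ)/sin δ ≈ 0.993, b = sin(fδ)/sin δ ≈ 1.140.
p = a·p₁ + b·p₂ ≈ (-0.692, -0.658, -0.296); φ = arcsin(p_z) ≈ -17.24°, λ = atan2(p_y, p_x) ≈ -136.46°.

≈ (17°S, 136°W)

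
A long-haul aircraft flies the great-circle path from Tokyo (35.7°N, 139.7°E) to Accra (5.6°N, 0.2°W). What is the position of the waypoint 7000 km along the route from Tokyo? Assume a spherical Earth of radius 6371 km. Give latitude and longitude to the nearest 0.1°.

Convert each endpoint to a unit vector on the sphere (x = cos φ cos λ, y = cos φ sin λ, z = sin φ).
The central angle between the endpoints is δ = arccos(p₁·p₂) ≈ 2.167 rad (124.1°). The total great-circle distance is δ·R ≈ 2.167 × 6371 ≈ 13804 km, so the target fraction is f = 7000/13804 ≈ 0.507.
Interpolate at f ≈ 0.507 with slerp weights a = sin((1−f)δ)/sin δ ≈ 1.059, b = sin(fδ)/sin δ ≈ 1.076.
p = a·p₁ + b·p₂ ≈ (0.415, 0.552, 0.723); φ = arcsin(p_z) ≈ 46.29°, λ = atan2(p_y, p_x) ≈ 53.06°.

≈ 46.3°N, 53.1°E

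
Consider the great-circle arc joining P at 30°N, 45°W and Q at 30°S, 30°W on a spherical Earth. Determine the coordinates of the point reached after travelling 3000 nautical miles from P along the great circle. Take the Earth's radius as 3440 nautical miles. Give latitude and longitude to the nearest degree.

Convert each endpoint to a unit vector on the sphere (x = cos φ cos λ, y = cos φ sin λ, z = sin φ).
The central angle between the endpoints is δ = arccos(p₁·p₂) ≈ 1.076 rad (61.7°). The total great-circle distance is δ·R ≈ 1.076 × 3440 ≈ 3703 nmi, so the target fraction is f = 3000/3703 ≈ 0.810.
Interpolate at f ≈ 0.810 with slerp weights a = sin((1−f)δ)/sin δ ≈ 0.231, b = sin(fδ)/sin δ ≈ 0.870.
p = a·p₁ + b·p₂ ≈ (0.794, -0.518, -0.320); φ = arcsin(p_z) ≈ -18.64°, λ = atan2(p_y, p_x) ≈ -33.13°.

≈ 19°S, 33°W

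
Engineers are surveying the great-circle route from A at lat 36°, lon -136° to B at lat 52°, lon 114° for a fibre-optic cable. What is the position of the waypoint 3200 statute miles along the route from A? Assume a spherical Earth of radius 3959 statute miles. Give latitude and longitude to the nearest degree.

The haversine formula gives a central angle δ ≈ 1.274 rad (73.0°) between the endpoints. The total great-circle distance is δ·R ≈ 1.274 × 3959 ≈ 5042 mi, so the target fraction is f = 3200/5042 ≈ 0.635.
Interpolate at f ≈ 0.635 with slerp weights a = sin((1−f)δ)/sin δ ≈ 0.469, b = sin(fδ)/sin δ ≈ 0.756.
p = a·p₁ + b·p₂ ≈ (-0.462, 0.162, 0.872); φ = arcsin(p_z) ≈ 60.67°, λ = atan2(p_y, p_x) ≈ 160.74°.

≈ lat 61°, lon 161°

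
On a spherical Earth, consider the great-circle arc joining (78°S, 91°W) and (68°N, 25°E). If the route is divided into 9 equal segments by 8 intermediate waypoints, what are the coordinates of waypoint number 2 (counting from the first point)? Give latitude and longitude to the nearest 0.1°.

≈ (51.6°S, 22.1°W)

Convert each endpoint to a unit vector on the sphere (x = cos φ cos λ, y = cos φ sin λ, z = sin φ).
The central angle between the endpoints is δ = arccos(p₁·p₂) ≈ 2.797 rad (160.2°).
Interpolate at f = 2/9 with slerp weights a = sin((1−f)δ)/sin δ ≈ 2.433, b = sin(fδ)/sin δ ≈ 1.721.
p = a·p₁ + b·p₂ ≈ (0.576, -0.233, -0.784); φ = arcsin(p_z) ≈ -51.61°, λ = atan2(p_y, p_x) ≈ -22.06°.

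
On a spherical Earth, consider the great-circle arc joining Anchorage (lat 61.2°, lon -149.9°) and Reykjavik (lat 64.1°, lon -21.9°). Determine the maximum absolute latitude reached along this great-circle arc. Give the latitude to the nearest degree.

≈ 77°

The great circle lies in the plane with unit normal n̂ = (p₁ × p₂)/|p₁ × p₂|.
Here n̂_z ≈ +0.220; the vertex latitude is φ_max = arccos|n̂_z| ≈ 77.3°.
Check via Clairaut: cos φ_max = |cos φ₁| · sin C = cos(61.2°)·sin(27.2°) ≈ 0.220, again giving ≈ 77.3°.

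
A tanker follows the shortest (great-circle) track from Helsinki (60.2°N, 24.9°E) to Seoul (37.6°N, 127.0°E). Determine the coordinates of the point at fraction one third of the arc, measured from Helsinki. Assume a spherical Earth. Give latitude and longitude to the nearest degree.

Write both endpoints as unit vectors p₁, p₂ with components (cos φ cos λ, cos φ sin λ, sin φ).
The central angle between the endpoints is δ = arccos(p₁·p₂) ≈ 1.107 rad (63.5°).
Interpolate at f = 1/3 with slerp weights a = sin((1−f)δ)/sin δ ≈ 0.752, b = sin(fδ)/sin δ ≈ 0.403.
p = a·p₁ + b·p₂ ≈ (0.147, 0.413, 0.899); φ = arcsin(p_z) ≈ 64.02°, λ = atan2(p_y, p_x) ≈ 70.41°.

≈ 64°N, 70°E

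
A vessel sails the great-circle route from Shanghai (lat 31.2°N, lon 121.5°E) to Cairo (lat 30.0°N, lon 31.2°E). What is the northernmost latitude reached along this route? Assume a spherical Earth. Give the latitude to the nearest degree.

≈ 40°N

The great circle lies in the plane with unit normal n̂ = (p₁ × p₂)/|p₁ × p₂|.
Here n̂_z ≈ -0.766; the vertex latitude is φ_max = arccos|n̂_z| ≈ 40.0°.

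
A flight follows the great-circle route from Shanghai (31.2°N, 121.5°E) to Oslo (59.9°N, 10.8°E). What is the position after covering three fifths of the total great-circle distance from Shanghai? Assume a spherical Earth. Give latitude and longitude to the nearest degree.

≈ 63°N, 74°E

The haversine formula gives a central angle δ ≈ 1.270 rad (72.8°) between the endpoints.
Interpolate at f = 3/5 with slerp weights a = sin((1−f)δ)/sin δ ≈ 0.509, b = sin(fδ)/sin δ ≈ 0.723.
p = a·p₁ + b·p₂ ≈ (0.128, 0.439, 0.889); φ = arcsin(p_z) ≈ 62.76°, λ = atan2(p_y, p_x) ≈ 73.70°.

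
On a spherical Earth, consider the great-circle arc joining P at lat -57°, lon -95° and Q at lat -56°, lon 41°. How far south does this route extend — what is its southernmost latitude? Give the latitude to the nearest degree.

The great circle lies in the plane with unit normal n̂ = (p₁ × p₂)/|p₁ × p₂|.
Here n̂_z ≈ +0.241; the vertex latitude is φ_max = arccos|n̂_z| ≈ 76.1°.
Check via Clairaut: cos φ_max = |cos φ₁| · sin C = cos(57.0°)·sin(153.8°) ≈ 0.241, again giving ≈ 76.1°.

≈ -76°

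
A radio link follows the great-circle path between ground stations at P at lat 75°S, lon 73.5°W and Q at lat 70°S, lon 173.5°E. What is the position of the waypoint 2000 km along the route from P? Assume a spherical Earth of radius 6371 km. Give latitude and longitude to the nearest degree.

Write both endpoints as unit vectors p₁, p₂ with components (cos φ cos λ, cos φ sin λ, sin φ).
The central angle between the endpoints is δ = arccos(p₁·p₂) ≈ 0.509 rad (29.2°). The total great-circle distance is δ·R ≈ 0.509 × 6371 ≈ 3245 km, so the target fraction is f = 2000/3245 ≈ 0.616.
Interpolate at f ≈ 0.616 with slerp weights a = sin((1−f)δ)/sin δ ≈ 0.398, b = sin(fδ)/sin δ ≈ 0.633.
p = a·p₁ + b·p₂ ≈ (-0.186, -0.074, -0.980); φ = arcsin(p_z) ≈ -78.45°, λ = atan2(p_y, p_x) ≈ -158.22°.

≈ lat 78°S, lon 158°W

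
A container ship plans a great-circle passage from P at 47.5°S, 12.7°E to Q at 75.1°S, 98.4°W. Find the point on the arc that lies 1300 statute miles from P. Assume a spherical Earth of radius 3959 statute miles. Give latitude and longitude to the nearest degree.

The haversine formula gives a central angle δ ≈ 0.863 rad (49.5°) between the endpoints. The total great-circle distance is δ·R ≈ 0.863 × 3959 ≈ 3418 mi, so the target fraction is f = 1300/3418 ≈ 0.380.
Interpolate at f ≈ 0.380 with slerp weights a = sin((1−f)δ)/sin δ ≈ 0.671, b = sin(fδ)/sin δ ≈ 0.424.
p = a·p₁ + b·p₂ ≈ (0.426, -0.008, -0.905); φ = arcsin(p_z) ≈ -64.77°, λ = atan2(p_y, p_x) ≈ -1.12°.

≈ 65°S, 1°W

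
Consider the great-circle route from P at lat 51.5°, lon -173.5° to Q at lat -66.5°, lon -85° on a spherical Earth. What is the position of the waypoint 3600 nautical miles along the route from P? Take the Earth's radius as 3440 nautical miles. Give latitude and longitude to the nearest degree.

Convert each endpoint to a unit vector on the sphere (x = cos φ cos λ, y = cos φ sin λ, z = sin φ).
The central angle between the endpoints is δ = arccos(p₁·p₂) ≈ 2.362 rad (135.3°). The total great-circle distance is δ·R ≈ 2.362 × 3440 ≈ 8125 nmi, so the target fraction is f = 3600/8125 ≈ 0.443.
Interpolate at f ≈ 0.443 with slerp weights a = sin((1−f)δ)/sin δ ≈ 1.376, b = sin(fδ)/sin δ ≈ 1.231.
p = a·p₁ + b·p₂ ≈ (-0.809, -0.586, -0.052); φ = arcsin(p_z) ≈ -2.99°, λ = atan2(p_y, p_x) ≈ -144.06°.

≈ lat -3°, lon -144°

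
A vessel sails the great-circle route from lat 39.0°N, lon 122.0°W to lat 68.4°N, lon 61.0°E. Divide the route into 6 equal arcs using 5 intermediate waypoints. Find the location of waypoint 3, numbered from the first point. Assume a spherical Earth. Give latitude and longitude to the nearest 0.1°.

≈ lat 75.3°N, lon 124.7°W

Write both endpoints as unit vectors p₁, p₂ with components (cos φ cos λ, cos φ sin λ, sin φ).
The central angle between the endpoints is δ = arccos(p₁·p₂) ≈ 1.267 rad (72.6°).
Interpolate at f = 3/6 with slerp weights a = sin((1−f)δ)/sin δ ≈ 0.620, b = sin(fδ)/sin δ ≈ 0.620.
p = a·p₁ + b·p₂ ≈ (-0.145, -0.209, 0.967); φ = arcsin(p_z) ≈ 75.27°, λ = atan2(p_y, p_x) ≈ -124.69°.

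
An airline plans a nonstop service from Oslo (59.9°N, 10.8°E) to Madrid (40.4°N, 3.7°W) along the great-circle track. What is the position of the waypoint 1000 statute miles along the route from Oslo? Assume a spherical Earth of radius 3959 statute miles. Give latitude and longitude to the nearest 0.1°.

≈ 46.9°N, 0.2°W

Write both endpoints as unit vectors p₁, p₂ with components (cos φ cos λ, cos φ sin λ, sin φ).
The central angle between the endpoints is δ = arccos(p₁·p₂) ≈ 0.375 rad (21.5°). The total great-circle distance is δ·R ≈ 0.375 × 3959 ≈ 1485 mi, so the target fraction is f = 1000/1485 ≈ 0.673.
Interpolate at f ≈ 0.673 with slerp weights a = sin((1−f)δ)/sin δ ≈ 0.334, b = sin(fδ)/sin δ ≈ 0.682.
p = a·p₁ + b·p₂ ≈ (0.683, -0.002, 0.731); φ = arcsin(p_z) ≈ 46.94°, λ = atan2(p_y, p_x) ≈ -0.18°.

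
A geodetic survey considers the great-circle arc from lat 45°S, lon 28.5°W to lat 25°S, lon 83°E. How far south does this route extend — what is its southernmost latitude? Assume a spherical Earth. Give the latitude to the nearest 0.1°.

≈ 53.3°S

The great circle lies in the plane with unit normal n̂ = (p₁ × p₂)/|p₁ × p₂|.
Here n̂_z ≈ +0.597; the vertex latitude is φ_max = arccos|n̂_z| ≈ 53.3°.
Check via Clairaut: cos φ_max = |cos φ₁| · sin C = cos(45.0°)·sin(122.3°) ≈ 0.597, again giving ≈ 53.3°.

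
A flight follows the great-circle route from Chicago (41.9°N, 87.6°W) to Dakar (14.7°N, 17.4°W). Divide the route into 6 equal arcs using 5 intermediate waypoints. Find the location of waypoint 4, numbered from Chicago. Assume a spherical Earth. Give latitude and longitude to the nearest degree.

≈ 28°N, 36°W

The haversine formula gives a central angle δ ≈ 1.145 rad (65.6°) between the endpoints.
Interpolate at f = 4/6 with slerp weights a = sin((1−f)δ)/sin δ ≈ 0.409, b = sin(fδ)/sin δ ≈ 0.759.
p = a·p₁ + b·p₂ ≈ (0.713, -0.524, 0.466); φ = arcsin(p_z) ≈ 27.76°, λ = atan2(p_y, p_x) ≈ -36.28°.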